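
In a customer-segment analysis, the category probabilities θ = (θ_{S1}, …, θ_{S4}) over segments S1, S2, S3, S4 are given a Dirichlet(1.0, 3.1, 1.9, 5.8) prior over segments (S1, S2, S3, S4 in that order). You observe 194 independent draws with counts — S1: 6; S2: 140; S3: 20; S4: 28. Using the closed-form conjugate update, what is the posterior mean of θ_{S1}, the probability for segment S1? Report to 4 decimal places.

The Dirichlet prior is conjugate to the Multinomial likelihood: each posterior αⱼ = prior αⱼ + observed count nⱼ.
Posterior concentration: (7.0, 143.1, 21.9, 33.8), total = 205.8.
E[θ_{S1}|data] = α_{S1}/Σα = 7.0/205.8 = 0.0340.

0.0340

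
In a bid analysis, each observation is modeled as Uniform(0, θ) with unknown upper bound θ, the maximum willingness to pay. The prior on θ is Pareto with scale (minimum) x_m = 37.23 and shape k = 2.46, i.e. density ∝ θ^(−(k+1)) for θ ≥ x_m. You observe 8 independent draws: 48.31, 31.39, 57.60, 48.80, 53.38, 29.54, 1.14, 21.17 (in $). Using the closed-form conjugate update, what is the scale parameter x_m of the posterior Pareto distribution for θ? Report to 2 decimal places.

57.60

A Pareto(scale x_m, shape k) prior on the upper bound θ of Uniform(0, θ) is conjugate: posterior is Pareto(max(x_m, max xᵢ), k + n).
Sample maximum = 57.60; prior scale x_m = 37.23 → posterior scale = max = 57.60.
Posterior shape = 2.46 + 8 = 10.46.
Posterior scale x_m = 57.60.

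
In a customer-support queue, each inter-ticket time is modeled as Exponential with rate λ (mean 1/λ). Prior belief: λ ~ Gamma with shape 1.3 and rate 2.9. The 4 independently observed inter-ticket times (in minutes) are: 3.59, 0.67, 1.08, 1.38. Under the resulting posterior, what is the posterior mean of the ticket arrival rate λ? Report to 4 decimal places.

With a Gamma(shape α, rate β) prior on the exponential rate λ, the posterior after n observations with total T = Σxᵢ is Gamma(α+n, β+T).
Sum of observations T = 6.72 minutes; n = 4.
Posterior: Gamma(1.3+4, 2.9+6.72) = Gamma(5.3, 9.62).
Posterior mean of λ = α/β = 5.3/9.62 = 0.5509.

0.5509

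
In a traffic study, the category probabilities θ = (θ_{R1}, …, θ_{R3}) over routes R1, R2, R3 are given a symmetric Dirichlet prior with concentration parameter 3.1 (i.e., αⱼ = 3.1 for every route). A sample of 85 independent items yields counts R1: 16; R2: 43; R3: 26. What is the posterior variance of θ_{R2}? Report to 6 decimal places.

The Dirichlet prior is conjugate to the Multinomial likelihood: each posterior αⱼ = prior αⱼ + observed count nⱼ.
Posterior concentration: (19.1, 46.1, 29.1), total = 94.3.
Var[θ_j] = α_j(Σα−α_j)/((Σα)²(Σα+1)) = 46.1·48.2/(94.3²·95.3) = 0.002622.

0.002622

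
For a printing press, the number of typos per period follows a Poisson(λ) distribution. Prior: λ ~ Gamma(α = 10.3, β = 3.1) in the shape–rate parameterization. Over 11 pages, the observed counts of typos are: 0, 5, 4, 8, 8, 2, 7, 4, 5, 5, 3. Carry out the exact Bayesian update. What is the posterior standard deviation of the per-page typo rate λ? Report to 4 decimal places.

0.5553

With a Gamma(shape α, rate β) prior, the Poisson likelihood is conjugate: the posterior is Gamma(α + ΣXᵢ, β + n).
Sum of counts S = 51 over n = 11 pages.
Posterior: Gamma(α+S, β+n) = Gamma(10.3+51, 3.1+11) = Gamma(61.3, 14.1).
SD = √α/β = √61.3/14.1 = 0.5553.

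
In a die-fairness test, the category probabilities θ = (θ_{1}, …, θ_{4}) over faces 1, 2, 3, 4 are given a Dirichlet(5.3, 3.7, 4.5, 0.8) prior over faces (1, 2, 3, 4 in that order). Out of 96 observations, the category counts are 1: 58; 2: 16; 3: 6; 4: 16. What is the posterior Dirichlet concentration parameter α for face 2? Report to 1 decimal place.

19.7

The Dirichlet prior is conjugate to the Multinomial likelihood: each posterior αⱼ = prior αⱼ + observed count nⱼ.
Posterior concentration: (63.3, 19.7, 10.5, 16.8), total = 110.3.
α_{2} = 3.7 + 16 = 19.7.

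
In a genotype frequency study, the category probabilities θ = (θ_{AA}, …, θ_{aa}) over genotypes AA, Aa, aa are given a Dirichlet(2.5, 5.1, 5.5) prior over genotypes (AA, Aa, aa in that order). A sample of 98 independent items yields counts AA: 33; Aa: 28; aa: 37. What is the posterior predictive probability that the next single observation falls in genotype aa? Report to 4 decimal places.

The Dirichlet prior is conjugate to the Multinomial likelihood: each posterior αⱼ = prior αⱼ + observed count nⱼ.
Posterior concentration: (35.5, 33.1, 42.5), total = 111.1.
P(next = aa | data) = α_{aa}/Σα = 0.3825.

0.3825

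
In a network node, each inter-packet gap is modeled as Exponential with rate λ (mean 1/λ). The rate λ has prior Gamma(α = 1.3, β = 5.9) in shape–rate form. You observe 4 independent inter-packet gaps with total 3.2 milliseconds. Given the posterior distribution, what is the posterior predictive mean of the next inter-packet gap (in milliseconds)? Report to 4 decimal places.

With a Gamma(shape α, rate β) prior on the exponential rate λ, the posterior after n observations with total T = Σxᵢ is Gamma(α+n, β+T).
Posterior: Gamma(1.3+4, 5.9+3.2) = Gamma(5.3, 9.1).
The predictive distribution for the next observation is Lomax; its mean is β/(α−1) = 9.1/4.3 = 2.1163.

2.1163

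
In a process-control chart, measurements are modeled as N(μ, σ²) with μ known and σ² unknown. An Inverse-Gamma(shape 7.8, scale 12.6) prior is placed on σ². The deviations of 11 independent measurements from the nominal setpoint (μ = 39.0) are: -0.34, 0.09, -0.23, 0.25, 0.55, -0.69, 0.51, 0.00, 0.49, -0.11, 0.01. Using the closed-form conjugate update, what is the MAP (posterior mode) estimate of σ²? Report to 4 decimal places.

0.9346

With known mean μ and an Inverse-Gamma(α, β) prior on σ², the Normal likelihood is conjugate: posterior is Inv-Gamma(α + n/2, β + Σ(xᵢ−μ)²/2).
Σ(xᵢ−μ)² = (-0.34)² + (0.09)² + (-0.23)² + (0.25)² + (0.55)² + (-0.69)² + (0.51)² + (0.00)² + (0.49)² + (-0.11)² + (0.01)² = 1.5301.
Posterior: Inv-Gamma(7.8 + 11/2, 12.6 + 1.5301/2) = Inv-Gamma(13.30, 13.36505).
Mode = β/(α+1) = 13.36505/14.30 = 0.9346.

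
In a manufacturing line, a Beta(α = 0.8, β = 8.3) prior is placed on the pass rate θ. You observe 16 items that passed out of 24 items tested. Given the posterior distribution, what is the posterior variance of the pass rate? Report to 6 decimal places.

0.007330

The Beta prior is conjugate to a Binomial/Bernoulli likelihood; the update adds successes to α and failures to β.
Posterior: Beta(α+k, β+n−k) = Beta(0.8+16, 8.3+8) = Beta(16.8, 16.3).
Var = αβ/((α+β)²(α+β+1)) = 16.8·16.3/(33.1²·34.1) = 0.007330.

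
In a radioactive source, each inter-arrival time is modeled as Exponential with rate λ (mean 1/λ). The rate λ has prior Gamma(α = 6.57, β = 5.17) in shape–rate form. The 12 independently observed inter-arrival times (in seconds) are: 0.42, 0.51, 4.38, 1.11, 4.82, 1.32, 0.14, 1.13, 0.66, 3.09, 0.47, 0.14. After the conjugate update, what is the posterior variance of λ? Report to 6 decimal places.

With a Gamma(shape α, rate β) prior on the exponential rate λ, the posterior after n observations with total T = Σxᵢ is Gamma(α+n, β+T).
Sum of observations T = 18.19 seconds; n = 12.
Posterior: Gamma(6.57+12, 5.17+18.19) = Gamma(18.57, 23.36).
Var = α/β² = 0.034030.

0.034030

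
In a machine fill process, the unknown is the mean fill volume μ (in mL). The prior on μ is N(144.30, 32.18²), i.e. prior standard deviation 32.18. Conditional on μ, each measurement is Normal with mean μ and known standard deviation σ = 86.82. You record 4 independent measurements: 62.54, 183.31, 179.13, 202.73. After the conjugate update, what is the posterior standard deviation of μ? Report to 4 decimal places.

For Normal data with known variance σ², a Normal(μ₀, σ₀²) prior on μ is conjugate. Posterior precision = 1/σ₀² + n/σ²; posterior mean is the precision-weighted average of μ₀ and x̄.
σ₀² = 32.18² = 1035.5524, σ² = 86.82² = 7537.7124; σ² + n·σ₀² = 7537.7124 + 4·1035.5524 = 11679.922.
Posterior precision = 1/σ₀² + n/σ² = 1/1035.5524 + 4/7537.7124 = (σ² + n·σ₀²)/(σ₀²σ²) = 11679.922/(1035.5524·7537.7124); posterior variance σₙ² = σ₀²σ²/(σ² + n·σ₀²) = 1035.5524·7537.7124/11679.922 = 668.300368.
Posterior SD = √σₙ² = √(1035.5524·7537.7124/11679.922) = 25.8515.

25.8515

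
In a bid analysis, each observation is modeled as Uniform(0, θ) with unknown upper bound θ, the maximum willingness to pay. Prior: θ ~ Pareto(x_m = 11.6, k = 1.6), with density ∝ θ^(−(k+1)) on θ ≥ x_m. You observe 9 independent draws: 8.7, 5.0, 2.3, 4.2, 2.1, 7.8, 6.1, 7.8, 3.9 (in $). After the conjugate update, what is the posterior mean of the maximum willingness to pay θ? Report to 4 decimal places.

A Pareto(scale x_m, shape k) prior on the upper bound θ of Uniform(0, θ) is conjugate: posterior is Pareto(max(x_m, max xᵢ), k + n).
Sample maximum = 8.7; prior scale x_m = 11.6 → posterior scale = max = 11.6.
Posterior shape = 1.6 + 9 = 10.6.
E[θ|data] = k·x_m/(k−1) = 10.6·11.6/9.6 = 12.8083.

12.8083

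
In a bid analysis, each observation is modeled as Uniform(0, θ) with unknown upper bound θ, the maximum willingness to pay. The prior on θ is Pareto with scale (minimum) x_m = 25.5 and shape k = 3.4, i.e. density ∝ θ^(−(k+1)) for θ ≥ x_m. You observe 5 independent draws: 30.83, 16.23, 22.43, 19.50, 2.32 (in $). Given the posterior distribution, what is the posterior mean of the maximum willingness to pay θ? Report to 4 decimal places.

34.9962

A Pareto(scale x_m, shape k) prior on the upper bound θ of Uniform(0, θ) is conjugate: posterior is Pareto(max(x_m, max xᵢ), k + n).
Sample maximum = 30.83; prior scale x_m = 25.5 → posterior scale = max = 30.83.
Posterior shape = 3.4 + 5 = 8.4.
E[θ|data] = k·x_m/(k−1) = 8.4·30.83/7.4 = 34.9962.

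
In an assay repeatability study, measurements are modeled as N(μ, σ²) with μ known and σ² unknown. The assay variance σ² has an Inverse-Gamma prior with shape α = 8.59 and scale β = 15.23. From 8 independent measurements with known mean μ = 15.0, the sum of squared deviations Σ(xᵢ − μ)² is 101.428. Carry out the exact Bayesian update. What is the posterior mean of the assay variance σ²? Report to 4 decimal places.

5.6897

With known mean μ and an Inverse-Gamma(α, β) prior on σ², the Normal likelihood is conjugate: posterior is Inv-Gamma(α + n/2, β + Σ(xᵢ−μ)²/2).
Posterior: Inv-Gamma(8.59 + 8/2, 15.23 + 101.428/2) = Inv-Gamma(12.59, 65.9440).
E[σ²|data] = β/(α−1) = 65.9440/11.59 = 5.6897.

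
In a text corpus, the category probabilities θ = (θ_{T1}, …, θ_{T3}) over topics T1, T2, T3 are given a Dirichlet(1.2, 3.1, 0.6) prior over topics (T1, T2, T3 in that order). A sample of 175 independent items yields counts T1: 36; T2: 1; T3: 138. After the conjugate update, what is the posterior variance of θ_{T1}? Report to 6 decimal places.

The Dirichlet prior is conjugate to the Multinomial likelihood: each posterior αⱼ = prior αⱼ + observed count nⱼ.
Posterior concentration: (37.2, 4.1, 138.6), total = 179.9.
Var[θ_j] = α_j(Σα−α_j)/((Σα)²(Σα+1)) = 37.2·142.7/(179.9²·180.9) = 0.000907.

0.000907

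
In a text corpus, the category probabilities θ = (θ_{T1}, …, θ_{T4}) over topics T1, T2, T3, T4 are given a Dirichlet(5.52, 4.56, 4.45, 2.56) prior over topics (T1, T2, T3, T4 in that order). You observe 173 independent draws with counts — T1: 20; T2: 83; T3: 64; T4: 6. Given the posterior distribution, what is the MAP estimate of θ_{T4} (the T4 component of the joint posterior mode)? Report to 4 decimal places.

0.0406

The Dirichlet prior is conjugate to the Multinomial likelihood: each posterior αⱼ = prior αⱼ + observed count nⱼ.
Posterior concentration: (25.52, 87.56, 68.45, 8.56), total = 190.09.
Joint mode component: (α_{T4}−1)/(Σα−K) = 7.56/186.09 = 0.0406.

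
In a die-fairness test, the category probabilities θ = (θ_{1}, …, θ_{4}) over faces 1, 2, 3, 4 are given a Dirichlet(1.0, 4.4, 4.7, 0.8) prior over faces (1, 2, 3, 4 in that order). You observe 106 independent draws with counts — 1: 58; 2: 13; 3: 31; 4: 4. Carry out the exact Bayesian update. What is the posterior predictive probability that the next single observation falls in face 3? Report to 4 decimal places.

0.3054

The Dirichlet prior is conjugate to the Multinomial likelihood: each posterior αⱼ = prior αⱼ + observed count nⱼ.
Posterior concentration: (59.0, 17.4, 35.7, 4.8), total = 116.9.
P(next = 3 | data) = α_{3}/Σα = 0.3054.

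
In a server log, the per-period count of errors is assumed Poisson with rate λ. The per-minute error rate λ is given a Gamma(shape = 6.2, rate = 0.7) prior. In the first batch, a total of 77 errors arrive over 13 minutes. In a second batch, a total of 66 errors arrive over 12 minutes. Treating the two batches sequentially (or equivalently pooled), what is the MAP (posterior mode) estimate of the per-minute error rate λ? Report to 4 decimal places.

With a Gamma(shape α, rate β) prior, the Poisson likelihood is conjugate: the posterior is Gamma(α + ΣXᵢ, β + n).
After batch 1: Gamma(α+S, β+n) = Gamma(6.2+77, 0.7+13) = Gamma(83.2, 13.7).
After batch 2: Gamma(α+S, β+n) = Gamma(83.2+66, 13.7+12) = Gamma(149.2, 25.7).
Mode of Gamma(α,β) for α≥1 is (α−1)/β = 148.2/25.7 = 5.7665.

5.7665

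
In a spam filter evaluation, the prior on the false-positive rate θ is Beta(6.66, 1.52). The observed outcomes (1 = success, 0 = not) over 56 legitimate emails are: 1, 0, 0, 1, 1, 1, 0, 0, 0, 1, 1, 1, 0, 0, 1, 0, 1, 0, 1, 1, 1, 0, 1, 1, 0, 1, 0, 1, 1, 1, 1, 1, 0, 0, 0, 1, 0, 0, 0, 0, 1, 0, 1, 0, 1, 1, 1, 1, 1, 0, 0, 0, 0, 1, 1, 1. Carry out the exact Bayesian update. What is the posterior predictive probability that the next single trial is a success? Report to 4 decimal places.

0.5868

The Beta prior is conjugate to a Binomial/Bernoulli likelihood; the update adds successes to α and failures to β.
Posterior: Beta(α+k, β+n−k) = Beta(6.66+31, 1.52+25) = Beta(37.66, 26.52).
For a single future Bernoulli trial, P(success | data) = α/(α+β) = 0.5868.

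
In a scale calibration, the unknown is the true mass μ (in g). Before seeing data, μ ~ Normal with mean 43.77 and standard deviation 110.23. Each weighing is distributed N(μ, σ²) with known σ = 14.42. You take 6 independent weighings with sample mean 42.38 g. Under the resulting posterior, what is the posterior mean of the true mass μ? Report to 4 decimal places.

42.3840

For Normal data with known variance σ², a Normal(μ₀, σ₀²) prior on μ is conjugate. Posterior precision = 1/σ₀² + n/σ²; posterior mean is the precision-weighted average of μ₀ and x̄.
n·x̄ = 6·42.38 = 254.28.
σ₀² = 110.23² = 12150.6529, σ² = 14.42² = 207.9364; σ² + n·σ₀² = 207.9364 + 6·12150.6529 = 73111.8538.
Posterior mean = (μ₀/σ₀² + n·x̄/σ²)/(1/σ₀² + n/σ²) = (σ²·μ₀ + σ₀²·n·x̄)/(σ² + n·σ₀²) = (207.9364·43.77 + 12150.6529·254.28)/73111.8538 = 3098769.39564/73111.8538 = 42.3840.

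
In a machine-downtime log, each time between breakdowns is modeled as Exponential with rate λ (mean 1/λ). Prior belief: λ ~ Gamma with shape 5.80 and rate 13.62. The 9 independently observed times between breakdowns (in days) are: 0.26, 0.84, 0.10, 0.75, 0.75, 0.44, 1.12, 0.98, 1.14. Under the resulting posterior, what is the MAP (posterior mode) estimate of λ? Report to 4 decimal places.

With a Gamma(shape α, rate β) prior on the exponential rate λ, the posterior after n observations with total T = Σxᵢ is Gamma(α+n, β+T).
Sum of observations T = 6.38 days; n = 9.
Posterior: Gamma(5.80+9, 13.62+6.38) = Gamma(14.80, 20.00).
Mode = (α−1)/β = 0.6900.

0.6900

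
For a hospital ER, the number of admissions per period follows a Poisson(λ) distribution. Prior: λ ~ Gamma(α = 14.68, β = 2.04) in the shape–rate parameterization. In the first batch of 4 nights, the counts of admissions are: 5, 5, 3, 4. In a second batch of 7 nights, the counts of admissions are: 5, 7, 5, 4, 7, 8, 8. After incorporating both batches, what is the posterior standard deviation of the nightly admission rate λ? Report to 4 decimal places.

With a Gamma(shape α, rate β) prior, the Poisson likelihood is conjugate: the posterior is Gamma(α + ΣXᵢ, β + n).
Batch 1: sum of counts S = 17 over n = 4 nights.
After batch 1: Gamma(α+S, β+n) = Gamma(14.68+17, 2.04+4) = Gamma(31.68, 6.04).
Batch 2: sum of counts S = 44 over n = 7 nights.
After batch 2: Gamma(α+S, β+n) = Gamma(31.68+44, 6.04+7) = Gamma(75.68, 13.04).
SD = √α/β = √75.68/13.04 = 0.6671.

0.6671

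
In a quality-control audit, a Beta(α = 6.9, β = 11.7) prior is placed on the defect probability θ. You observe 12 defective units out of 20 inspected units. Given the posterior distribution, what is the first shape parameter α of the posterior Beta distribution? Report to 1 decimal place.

18.9

The Beta prior is conjugate to a Binomial/Bernoulli likelihood; the update adds successes to α and failures to β.
Posterior: Beta(α+k, β+n−k) = Beta(6.9+12, 11.7+8) = Beta(18.9, 19.7).
Posterior α = 18.9.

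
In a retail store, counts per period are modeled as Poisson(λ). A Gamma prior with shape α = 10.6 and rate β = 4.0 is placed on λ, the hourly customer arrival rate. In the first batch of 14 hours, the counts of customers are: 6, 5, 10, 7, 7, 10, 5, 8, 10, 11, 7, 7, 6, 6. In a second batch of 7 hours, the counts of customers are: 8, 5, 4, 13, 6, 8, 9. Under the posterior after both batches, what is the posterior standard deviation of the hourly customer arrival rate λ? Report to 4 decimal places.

0.5194

With a Gamma(shape α, rate β) prior, the Poisson likelihood is conjugate: the posterior is Gamma(α + ΣXᵢ, β + n).
Batch 1: sum of counts S = 105 over n = 14 hours.
After batch 1: Gamma(α+S, β+n) = Gamma(10.6+105, 4.0+14) = Gamma(115.6, 18.0).
Batch 2: sum of counts S = 53 over n = 7 hours.
After batch 2: Gamma(α+S, β+n) = Gamma(115.6+53, 18.0+7) = Gamma(168.6, 25.0).
SD = √α/β = √168.6/25.0 = 0.5194.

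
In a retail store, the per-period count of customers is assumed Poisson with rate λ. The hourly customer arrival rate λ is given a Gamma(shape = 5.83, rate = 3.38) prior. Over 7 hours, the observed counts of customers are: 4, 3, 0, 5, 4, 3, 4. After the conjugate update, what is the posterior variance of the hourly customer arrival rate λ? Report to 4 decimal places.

With a Gamma(shape α, rate β) prior, the Poisson likelihood is conjugate: the posterior is Gamma(α + ΣXᵢ, β + n).
Sum of counts S = 23 over n = 7 hours.
Posterior: Gamma(α+S, β+n) = Gamma(5.83+23, 3.38+7) = Gamma(28.83, 10.38).
Var = α/β² = 28.83/10.38² = 0.2676.

0.2676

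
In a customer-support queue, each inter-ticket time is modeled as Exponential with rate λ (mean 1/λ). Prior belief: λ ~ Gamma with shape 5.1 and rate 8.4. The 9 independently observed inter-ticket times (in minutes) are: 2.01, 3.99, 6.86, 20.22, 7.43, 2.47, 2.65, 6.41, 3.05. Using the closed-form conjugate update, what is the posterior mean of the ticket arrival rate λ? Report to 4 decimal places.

With a Gamma(shape α, rate β) prior on the exponential rate λ, the posterior after n observations with total T = Σxᵢ is Gamma(α+n, β+T).
Sum of observations T = 55.09 minutes; n = 9.
Posterior: Gamma(5.1+9, 8.4+55.09) = Gamma(14.1, 63.49).
Posterior mean of λ = α/β = 14.1/63.49 = 0.2221.

0.2221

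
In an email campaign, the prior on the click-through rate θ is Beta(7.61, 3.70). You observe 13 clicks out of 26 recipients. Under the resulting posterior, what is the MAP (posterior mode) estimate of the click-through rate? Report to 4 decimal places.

The Beta prior is conjugate to a Binomial/Bernoulli likelihood; the update adds successes to α and failures to β.
Posterior: Beta(α+k, β+n−k) = Beta(7.61+13, 3.70+13) = Beta(20.61, 16.70).
Mode of Beta(a,b) for a,b>1 is (a−1)/(a+b−2) = 19.61/35.31 = 0.5554.

0.5554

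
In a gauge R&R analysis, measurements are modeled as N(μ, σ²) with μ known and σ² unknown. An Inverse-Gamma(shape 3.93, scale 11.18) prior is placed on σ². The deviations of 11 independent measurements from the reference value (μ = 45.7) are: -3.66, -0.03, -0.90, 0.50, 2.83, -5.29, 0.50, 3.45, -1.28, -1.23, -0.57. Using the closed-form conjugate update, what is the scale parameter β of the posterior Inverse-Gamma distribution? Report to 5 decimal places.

With known mean μ and an Inverse-Gamma(α, β) prior on σ², the Normal likelihood is conjugate: posterior is Inv-Gamma(α + n/2, β + Σ(xᵢ−μ)²/2).
Σ(xᵢ−μ)² = (-3.66)² + (-0.03)² + (-0.90)² + (0.50)² + (2.83)² + (-5.29)² + (0.50)² + (3.45)² + (-1.28)² + (-1.23)² + (-0.57)² = 66.0782.
Posterior: Inv-Gamma(3.93 + 11/2, 11.18 + 66.0782/2) = Inv-Gamma(9.43, 44.21910).
Posterior β = 44.21910.

44.21910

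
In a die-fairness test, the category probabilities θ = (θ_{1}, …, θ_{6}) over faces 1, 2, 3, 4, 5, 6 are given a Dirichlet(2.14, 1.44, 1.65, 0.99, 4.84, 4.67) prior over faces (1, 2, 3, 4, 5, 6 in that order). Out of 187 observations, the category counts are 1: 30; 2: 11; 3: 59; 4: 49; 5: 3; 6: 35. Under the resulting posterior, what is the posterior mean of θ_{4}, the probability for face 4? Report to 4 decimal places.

The Dirichlet prior is conjugate to the Multinomial likelihood: each posterior αⱼ = prior αⱼ + observed count nⱼ.
Posterior concentration: (32.14, 12.44, 60.65, 49.99, 7.84, 39.67), total = 202.73.
E[θ_{4}|data] = α_{4}/Σα = 49.99/202.73 = 0.2466.

0.2466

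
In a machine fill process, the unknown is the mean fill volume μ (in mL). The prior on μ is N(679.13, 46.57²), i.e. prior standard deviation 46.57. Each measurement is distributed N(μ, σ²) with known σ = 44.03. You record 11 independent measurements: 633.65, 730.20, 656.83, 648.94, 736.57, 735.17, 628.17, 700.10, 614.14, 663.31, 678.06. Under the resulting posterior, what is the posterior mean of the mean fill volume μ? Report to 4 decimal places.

675.3222

For Normal data with known variance σ², a Normal(μ₀, σ₀²) prior on μ is conjugate. Posterior precision = 1/σ₀² + n/σ²; posterior mean is the precision-weighted average of μ₀ and x̄.
Σxᵢ = 633.65 + 730.20 + 656.83 + 648.94 + 736.57 + 735.17 + 628.17 + 700.10 + 614.14 + 663.31 + 678.06 = 7425.14, so n·x̄ = 7425.14.
σ₀² = 46.57² = 2168.7649, σ² = 44.03² = 1938.6409; σ² + n·σ₀² = 1938.6409 + 11·2168.7649 = 25795.0548.
Posterior mean = (μ₀/σ₀² + n·x̄/σ²)/(1/σ₀² + n/σ²) = (σ²·μ₀ + σ₀²·n·x̄)/(σ² + n·σ₀²) = (1938.6409·679.13 + 2168.7649·7425.14)/25795.0548 = 17419972.204003/25795.0548 = 675.3222.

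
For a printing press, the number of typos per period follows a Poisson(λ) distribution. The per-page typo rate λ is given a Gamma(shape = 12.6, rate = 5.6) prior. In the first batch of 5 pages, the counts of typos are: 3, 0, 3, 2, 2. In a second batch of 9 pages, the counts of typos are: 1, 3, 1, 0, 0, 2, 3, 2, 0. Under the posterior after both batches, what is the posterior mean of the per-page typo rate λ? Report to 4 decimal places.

With a Gamma(shape α, rate β) prior, the Poisson likelihood is conjugate: the posterior is Gamma(α + ΣXᵢ, β + n).
Batch 1: sum of counts S = 10 over n = 5 pages.
After batch 1: Gamma(α+S, β+n) = Gamma(12.6+10, 5.6+5) = Gamma(22.6, 10.6).
Batch 2: sum of counts S = 12 over n = 9 pages.
After batch 2: Gamma(α+S, β+n) = Gamma(22.6+12, 10.6+9) = Gamma(34.6, 19.6).
Posterior mean = α/β = 34.6/19.6 = 1.7653.

1.7653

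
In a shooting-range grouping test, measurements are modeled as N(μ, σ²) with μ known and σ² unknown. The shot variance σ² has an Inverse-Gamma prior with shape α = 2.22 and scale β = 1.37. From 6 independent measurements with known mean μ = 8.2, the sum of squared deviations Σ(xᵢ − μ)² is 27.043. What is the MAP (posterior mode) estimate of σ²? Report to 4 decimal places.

2.3941

With known mean μ and an Inverse-Gamma(α, β) prior on σ², the Normal likelihood is conjugate: posterior is Inv-Gamma(α + n/2, β + Σ(xᵢ−μ)²/2).
Posterior: Inv-Gamma(2.22 + 6/2, 1.37 + 27.043/2) = Inv-Gamma(5.22, 14.8915).
Mode = β/(α+1) = 14.8915/6.22 = 2.3941.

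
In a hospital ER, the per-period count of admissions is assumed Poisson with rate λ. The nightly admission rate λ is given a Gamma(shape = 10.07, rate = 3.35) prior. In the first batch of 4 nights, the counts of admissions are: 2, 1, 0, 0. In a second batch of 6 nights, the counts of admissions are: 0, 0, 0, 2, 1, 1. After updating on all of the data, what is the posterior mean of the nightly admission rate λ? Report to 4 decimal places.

With a Gamma(shape α, rate β) prior, the Poisson likelihood is conjugate: the posterior is Gamma(α + ΣXᵢ, β + n).
Batch 1: sum of counts S = 3 over n = 4 nights.
After batch 1: Gamma(α+S, β+n) = Gamma(10.07+3, 3.35+4) = Gamma(13.07, 7.35).
Batch 2: sum of counts S = 4 over n = 6 nights.
After batch 2: Gamma(α+S, β+n) = Gamma(13.07+4, 7.35+6) = Gamma(17.07, 13.35).
Posterior mean = α/β = 17.07/13.35 = 1.2787.

1.2787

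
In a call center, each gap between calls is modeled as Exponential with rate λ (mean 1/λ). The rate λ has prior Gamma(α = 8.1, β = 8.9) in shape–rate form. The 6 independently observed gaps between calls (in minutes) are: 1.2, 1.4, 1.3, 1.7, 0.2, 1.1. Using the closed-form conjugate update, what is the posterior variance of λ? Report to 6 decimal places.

With a Gamma(shape α, rate β) prior on the exponential rate λ, the posterior after n observations with total T = Σxᵢ is Gamma(α+n, β+T).
Sum of observations T = 6.9 minutes; n = 6.
Posterior: Gamma(8.1+6, 8.9+6.9) = Gamma(14.1, 15.8).
Var = α/β² = 0.056481.

0.056481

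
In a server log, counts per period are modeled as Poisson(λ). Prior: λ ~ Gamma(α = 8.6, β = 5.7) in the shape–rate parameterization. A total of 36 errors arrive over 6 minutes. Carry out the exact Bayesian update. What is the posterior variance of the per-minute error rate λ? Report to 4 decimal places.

0.3258

With a Gamma(shape α, rate β) prior, the Poisson likelihood is conjugate: the posterior is Gamma(α + ΣXᵢ, β + n).
Posterior: Gamma(α+S, β+n) = Gamma(8.6+36, 5.7+6) = Gamma(44.6, 11.7).
Var = α/β² = 44.6/11.7² = 0.3258.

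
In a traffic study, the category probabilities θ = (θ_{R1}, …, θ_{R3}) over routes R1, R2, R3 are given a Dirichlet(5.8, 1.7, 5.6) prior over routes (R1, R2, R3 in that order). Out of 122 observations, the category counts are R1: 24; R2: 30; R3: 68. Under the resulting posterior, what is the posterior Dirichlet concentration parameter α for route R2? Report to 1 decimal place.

The Dirichlet prior is conjugate to the Multinomial likelihood: each posterior αⱼ = prior αⱼ + observed count nⱼ.
Posterior concentration: (29.8, 31.7, 73.6), total = 135.1.
α_{R2} = 1.7 + 30 = 31.7.

31.7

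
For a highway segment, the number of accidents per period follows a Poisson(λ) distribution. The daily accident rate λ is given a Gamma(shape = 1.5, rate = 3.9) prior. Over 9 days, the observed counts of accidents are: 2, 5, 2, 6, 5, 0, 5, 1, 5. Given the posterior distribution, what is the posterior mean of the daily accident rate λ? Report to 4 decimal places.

With a Gamma(shape α, rate β) prior, the Poisson likelihood is conjugate: the posterior is Gamma(α + ΣXᵢ, β + n).
Sum of counts S = 31 over n = 9 days.
Posterior: Gamma(α+S, β+n) = Gamma(1.5+31, 3.9+9) = Gamma(32.5, 12.9).
Posterior mean = α/β = 32.5/12.9 = 2.5194.

2.5194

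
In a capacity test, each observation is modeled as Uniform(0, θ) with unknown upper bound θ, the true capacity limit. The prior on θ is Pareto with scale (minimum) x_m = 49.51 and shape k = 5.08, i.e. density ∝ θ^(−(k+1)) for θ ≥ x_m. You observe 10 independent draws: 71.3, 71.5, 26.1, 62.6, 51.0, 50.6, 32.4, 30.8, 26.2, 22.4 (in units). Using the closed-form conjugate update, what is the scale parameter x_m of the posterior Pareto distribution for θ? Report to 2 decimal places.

A Pareto(scale x_m, shape k) prior on the upper bound θ of Uniform(0, θ) is conjugate: posterior is Pareto(max(x_m, max xᵢ), k + n).
Sample maximum = 71.5; prior scale x_m = 49.51 → posterior scale = max = 71.50.
Posterior shape = 5.08 + 10 = 15.08.
Posterior scale x_m = 71.50.

71.50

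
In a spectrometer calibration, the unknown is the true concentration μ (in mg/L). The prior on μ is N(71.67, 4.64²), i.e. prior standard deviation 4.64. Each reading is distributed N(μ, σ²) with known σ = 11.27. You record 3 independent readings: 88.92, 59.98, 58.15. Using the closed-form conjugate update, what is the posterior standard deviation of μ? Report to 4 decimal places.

For Normal data with known variance σ², a Normal(μ₀, σ₀²) prior on μ is conjugate. Posterior precision = 1/σ₀² + n/σ²; posterior mean is the precision-weighted average of μ₀ and x̄.
σ₀² = 4.64² = 21.5296, σ² = 11.27² = 127.0129; σ² + n·σ₀² = 127.0129 + 3·21.5296 = 191.6017.
Posterior precision = 1/σ₀² + n/σ² = 1/21.5296 + 3/127.0129 = (σ² + n·σ₀²)/(σ₀²σ²) = 191.6017/(21.5296·127.0129); posterior variance σₙ² = σ₀²σ²/(σ² + n·σ₀²) = 21.5296·127.0129/191.6017 = 14.271987.
Posterior SD = √σₙ² = √(21.5296·127.0129/191.6017) = 3.7778.

3.7778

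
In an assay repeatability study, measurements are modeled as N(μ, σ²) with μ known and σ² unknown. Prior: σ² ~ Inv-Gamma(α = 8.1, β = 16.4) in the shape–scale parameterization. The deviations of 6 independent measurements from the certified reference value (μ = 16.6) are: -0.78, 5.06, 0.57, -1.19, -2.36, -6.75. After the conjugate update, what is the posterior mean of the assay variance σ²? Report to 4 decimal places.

5.5389

With known mean μ and an Inverse-Gamma(α, β) prior on σ², the Normal likelihood is conjugate: posterior is Inv-Gamma(α + n/2, β + Σ(xᵢ−μ)²/2).
Σ(xᵢ−μ)² = (-0.78)² + (5.06)² + (0.57)² + (-1.19)² + (-2.36)² + (-6.75)² = 79.0851.
Posterior: Inv-Gamma(8.1 + 6/2, 16.4 + 79.0851/2) = Inv-Gamma(11.10, 55.94255).
E[σ²|data] = β/(α−1) = 55.94255/10.10 = 5.5389.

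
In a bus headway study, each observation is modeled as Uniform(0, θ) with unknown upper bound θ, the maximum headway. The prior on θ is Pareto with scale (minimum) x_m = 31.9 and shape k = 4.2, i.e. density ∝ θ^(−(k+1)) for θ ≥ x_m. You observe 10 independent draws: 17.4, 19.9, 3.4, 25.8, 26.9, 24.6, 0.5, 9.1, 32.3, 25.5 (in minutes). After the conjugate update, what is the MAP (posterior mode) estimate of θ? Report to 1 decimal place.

A Pareto(scale x_m, shape k) prior on the upper bound θ of Uniform(0, θ) is conjugate: posterior is Pareto(max(x_m, max xᵢ), k + n).
Sample maximum = 32.3; prior scale x_m = 31.9 → posterior scale = max = 32.3.
Posterior shape = 4.2 + 10 = 14.2.
The Pareto density is decreasing on [x_m, ∞), so the mode is x_m = 32.3.

32.3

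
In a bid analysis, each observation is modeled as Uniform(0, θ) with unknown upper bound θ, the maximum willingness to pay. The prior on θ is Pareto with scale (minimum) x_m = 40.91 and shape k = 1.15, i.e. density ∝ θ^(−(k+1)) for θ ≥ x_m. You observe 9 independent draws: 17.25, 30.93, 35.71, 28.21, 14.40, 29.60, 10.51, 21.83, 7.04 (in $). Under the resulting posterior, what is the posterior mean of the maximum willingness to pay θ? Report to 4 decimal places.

45.3810

A Pareto(scale x_m, shape k) prior on the upper bound θ of Uniform(0, θ) is conjugate: posterior is Pareto(max(x_m, max xᵢ), k + n).
Sample maximum = 35.71; prior scale x_m = 40.91 → posterior scale = max = 40.91.
Posterior shape = 1.15 + 9 = 10.15.
E[θ|data] = k·x_m/(k−1) = 10.15·40.91/9.15 = 45.3810.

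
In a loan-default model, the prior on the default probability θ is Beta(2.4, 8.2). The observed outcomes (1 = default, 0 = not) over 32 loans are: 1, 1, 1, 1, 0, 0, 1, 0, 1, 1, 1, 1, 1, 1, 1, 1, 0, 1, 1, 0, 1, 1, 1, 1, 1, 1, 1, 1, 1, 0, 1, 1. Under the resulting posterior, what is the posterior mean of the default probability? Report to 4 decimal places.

The Beta prior is conjugate to a Binomial/Bernoulli likelihood; the update adds successes to α and failures to β.
Posterior: Beta(α+k, β+n−k) = Beta(2.4+26, 8.2+6) = Beta(28.4, 14.2).
Posterior mean = α/(α+β) = 28.4/42.6 = 0.6667.

0.6667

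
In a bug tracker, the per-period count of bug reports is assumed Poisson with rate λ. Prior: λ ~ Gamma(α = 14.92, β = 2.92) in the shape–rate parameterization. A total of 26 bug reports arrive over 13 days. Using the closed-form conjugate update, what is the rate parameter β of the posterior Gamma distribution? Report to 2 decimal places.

With a Gamma(shape α, rate β) prior, the Poisson likelihood is conjugate: the posterior is Gamma(α + ΣXᵢ, β + n).
Posterior: Gamma(α+S, β+n) = Gamma(14.92+26, 2.92+13) = Gamma(40.92, 15.92).
Posterior β = 15.92.

15.92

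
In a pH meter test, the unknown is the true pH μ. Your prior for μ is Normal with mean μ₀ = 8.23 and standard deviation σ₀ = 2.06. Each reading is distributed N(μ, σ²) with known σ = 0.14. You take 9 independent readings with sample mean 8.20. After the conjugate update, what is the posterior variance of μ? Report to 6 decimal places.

For Normal data with known variance σ², a Normal(μ₀, σ₀²) prior on μ is conjugate. Posterior precision = 1/σ₀² + n/σ²; posterior mean is the precision-weighted average of μ₀ and x̄.
σ₀² = 2.06² = 4.2436, σ² = 0.14² = 0.0196; σ² + n·σ₀² = 0.0196 + 9·4.2436 = 38.212.
Posterior precision = 1/σ₀² + n/σ² = 1/4.2436 + 9/0.0196 = (σ² + n·σ₀²)/(σ₀²σ²) = 38.212/(4.2436·0.0196); posterior variance σₙ² = σ₀²σ²/(σ² + n·σ₀²) = 4.2436·0.0196/38.212 = 0.002177.

0.002177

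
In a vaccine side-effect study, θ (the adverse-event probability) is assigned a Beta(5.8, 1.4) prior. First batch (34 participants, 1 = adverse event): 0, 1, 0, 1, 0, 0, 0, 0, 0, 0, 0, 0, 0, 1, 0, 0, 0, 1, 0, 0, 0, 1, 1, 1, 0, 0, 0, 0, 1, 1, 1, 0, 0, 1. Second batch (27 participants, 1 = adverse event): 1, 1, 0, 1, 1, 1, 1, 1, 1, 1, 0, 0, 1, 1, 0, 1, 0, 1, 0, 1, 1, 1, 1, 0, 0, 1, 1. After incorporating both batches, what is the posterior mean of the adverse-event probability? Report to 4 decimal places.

0.5249

The Beta prior is conjugate to a Binomial/Bernoulli likelihood; the update adds successes to α and failures to β.
After batch 1: Beta(5.8+11, 1.4+23) = Beta(16.8, 24.4).
After batch 2: Beta(16.8+19, 24.4+8) = Beta(35.8, 32.4).
Posterior mean = α/(α+β) = 35.8/68.2 = 0.5249.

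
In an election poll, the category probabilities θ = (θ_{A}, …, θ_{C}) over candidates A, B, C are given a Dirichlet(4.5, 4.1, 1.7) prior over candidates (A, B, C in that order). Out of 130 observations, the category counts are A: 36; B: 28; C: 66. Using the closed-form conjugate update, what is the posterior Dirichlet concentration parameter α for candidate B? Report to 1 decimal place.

The Dirichlet prior is conjugate to the Multinomial likelihood: each posterior αⱼ = prior αⱼ + observed count nⱼ.
Posterior concentration: (40.5, 32.1, 67.7), total = 140.3.
α_{B} = 4.1 + 28 = 32.1.

32.1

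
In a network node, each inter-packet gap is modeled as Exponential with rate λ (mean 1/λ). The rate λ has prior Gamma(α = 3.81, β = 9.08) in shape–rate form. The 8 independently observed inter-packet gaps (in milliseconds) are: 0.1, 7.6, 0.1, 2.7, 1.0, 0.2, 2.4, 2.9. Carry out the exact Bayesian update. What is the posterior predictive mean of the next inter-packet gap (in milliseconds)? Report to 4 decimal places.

2.4126

With a Gamma(shape α, rate β) prior on the exponential rate λ, the posterior after n observations with total T = Σxᵢ is Gamma(α+n, β+T).
Sum of observations T = 17.0 milliseconds; n = 8.
Posterior: Gamma(3.81+8, 9.08+17.0) = Gamma(11.81, 26.08).
The predictive distribution for the next observation is Lomax; its mean is β/(α−1) = 26.08/10.81 = 2.4126.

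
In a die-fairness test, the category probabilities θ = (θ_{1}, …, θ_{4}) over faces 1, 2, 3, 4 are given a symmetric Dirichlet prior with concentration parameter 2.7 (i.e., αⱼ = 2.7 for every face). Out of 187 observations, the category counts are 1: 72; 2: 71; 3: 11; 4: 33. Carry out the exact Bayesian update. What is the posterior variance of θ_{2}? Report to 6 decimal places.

The Dirichlet prior is conjugate to the Multinomial likelihood: each posterior αⱼ = prior αⱼ + observed count nⱼ.
Posterior concentration: (74.7, 73.7, 13.7, 35.7), total = 197.8.
Var[θ_j] = α_j(Σα−α_j)/((Σα)²(Σα+1)) = 73.7·124.1/(197.8²·198.8) = 0.001176.

0.001176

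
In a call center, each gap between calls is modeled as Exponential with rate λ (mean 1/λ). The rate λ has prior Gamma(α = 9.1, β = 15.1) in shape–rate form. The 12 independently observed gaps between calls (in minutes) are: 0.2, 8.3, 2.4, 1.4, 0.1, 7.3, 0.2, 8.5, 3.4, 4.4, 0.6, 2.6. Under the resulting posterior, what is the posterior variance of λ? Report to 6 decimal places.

With a Gamma(shape α, rate β) prior on the exponential rate λ, the posterior after n observations with total T = Σxᵢ is Gamma(α+n, β+T).
Sum of observations T = 39.4 minutes; n = 12.
Posterior: Gamma(9.1+12, 15.1+39.4) = Gamma(21.1, 54.5).
Var = α/β² = 0.007104.

0.007104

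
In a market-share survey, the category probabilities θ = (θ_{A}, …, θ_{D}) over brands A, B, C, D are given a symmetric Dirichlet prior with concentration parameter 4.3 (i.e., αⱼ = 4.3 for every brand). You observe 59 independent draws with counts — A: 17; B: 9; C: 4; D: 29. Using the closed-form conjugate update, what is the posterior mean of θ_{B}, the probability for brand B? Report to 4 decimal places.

0.1745

The Dirichlet prior is conjugate to the Multinomial likelihood: each posterior αⱼ = prior αⱼ + observed count nⱼ.
Posterior concentration: (21.3, 13.3, 8.3, 33.3), total = 76.2.
E[θ_{B}|data] = α_{B}/Σα = 13.3/76.2 = 0.1745.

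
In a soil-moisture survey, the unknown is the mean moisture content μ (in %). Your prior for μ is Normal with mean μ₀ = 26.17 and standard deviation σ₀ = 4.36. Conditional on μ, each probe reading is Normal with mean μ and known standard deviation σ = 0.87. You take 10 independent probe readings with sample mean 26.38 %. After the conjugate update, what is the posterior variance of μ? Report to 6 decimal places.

For Normal data with known variance σ², a Normal(μ₀, σ₀²) prior on μ is conjugate. Posterior precision = 1/σ₀² + n/σ²; posterior mean is the precision-weighted average of μ₀ and x̄.
σ₀² = 4.36² = 19.0096, σ² = 0.87² = 0.7569; σ² + n·σ₀² = 0.7569 + 10·19.0096 = 190.8529.
Posterior precision = 1/σ₀² + n/σ² = 1/19.0096 + 10/0.7569 = (σ² + n·σ₀²)/(σ₀²σ²) = 190.8529/(19.0096·0.7569); posterior variance σₙ² = σ₀²σ²/(σ² + n·σ₀²) = 19.0096·0.7569/190.8529 = 0.075390.

0.075390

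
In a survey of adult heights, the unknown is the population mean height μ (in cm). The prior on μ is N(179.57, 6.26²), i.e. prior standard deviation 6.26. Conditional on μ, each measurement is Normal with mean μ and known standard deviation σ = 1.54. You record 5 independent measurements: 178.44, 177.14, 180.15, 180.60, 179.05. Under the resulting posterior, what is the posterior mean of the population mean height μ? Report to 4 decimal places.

179.0819

For Normal data with known variance σ², a Normal(μ₀, σ₀²) prior on μ is conjugate. Posterior precision = 1/σ₀² + n/σ²; posterior mean is the precision-weighted average of μ₀ and x̄.
Σxᵢ = 178.44 + 177.14 + 180.15 + 180.60 + 179.05 = 895.38, so n·x̄ = 895.38.
σ₀² = 6.26² = 39.1876, σ² = 1.54² = 2.3716; σ² + n·σ₀² = 2.3716 + 5·39.1876 = 198.3096.
Posterior mean = (μ₀/σ₀² + n·x̄/σ²)/(1/σ₀² + n/σ²) = (σ²·μ₀ + σ₀²·n·x̄)/(σ² + n·σ₀²) = (2.3716·179.57 + 39.1876·895.38)/198.3096 = 35513.6615/198.3096 = 179.0819.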